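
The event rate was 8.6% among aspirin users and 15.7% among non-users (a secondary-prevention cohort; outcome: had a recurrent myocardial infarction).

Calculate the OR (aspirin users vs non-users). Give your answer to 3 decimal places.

odds, aspirin users = 0.0860/0.9140 = 0.0941
odds, non-users = 0.1570/0.8430 = 0.1862
OR = 0.0941 / 0.1862 = 0.505

OR = 0.505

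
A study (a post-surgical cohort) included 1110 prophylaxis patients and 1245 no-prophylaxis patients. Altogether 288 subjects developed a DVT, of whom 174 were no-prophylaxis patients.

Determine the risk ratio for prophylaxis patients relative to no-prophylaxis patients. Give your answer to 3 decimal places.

0.735

prophylaxis patients with the outcome: 288 − 174 = 114
prophylaxis patients without the outcome: 1110 − 114 = 996
no-prophylaxis patients without the outcome: 1245 − 174 = 1071
risk, prophylaxis patients = 114/1110 = 0.1027
risk, no-prophylaxis patients = 174/1245 = 0.1398
RR = 0.1027 / 0.1398 = 0.735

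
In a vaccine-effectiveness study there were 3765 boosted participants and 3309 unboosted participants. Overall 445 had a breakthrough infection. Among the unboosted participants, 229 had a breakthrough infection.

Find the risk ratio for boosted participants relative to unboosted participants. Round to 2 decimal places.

RR: 0.83

boosted participants with the outcome: 445 − 229 = 216
boosted participants without the outcome: 3765 − 216 = 3549
unboosted participants without the outcome: 3309 − 229 = 3080
risk, boosted participants = 216/3765 = 0.0574
risk, unboosted participants = 229/3309 = 0.0692
RR = 0.0574 / 0.0692 = 0.83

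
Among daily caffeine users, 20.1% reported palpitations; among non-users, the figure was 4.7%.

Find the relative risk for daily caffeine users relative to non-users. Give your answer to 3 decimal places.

RR = 0.20100 / 0.04700 = 4.277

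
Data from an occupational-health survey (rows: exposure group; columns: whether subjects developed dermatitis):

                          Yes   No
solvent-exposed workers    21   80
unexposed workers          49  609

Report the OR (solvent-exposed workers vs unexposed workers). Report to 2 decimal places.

OR = (21 × 609) / (80 × 49) = 12789/3920 ≈ 3.26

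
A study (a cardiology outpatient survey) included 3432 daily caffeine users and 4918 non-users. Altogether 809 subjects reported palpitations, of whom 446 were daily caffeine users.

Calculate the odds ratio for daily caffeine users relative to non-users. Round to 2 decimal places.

OR: 1.87

daily caffeine users without the outcome: 3432 − 446 = 2986
non-users with the outcome: 809 − 446 = 363
non-users without the outcome: 4918 − 363 = 4555
OR = (446 × 4555) / (2986 × 363) = 2031530/1083918 ≈ 1.87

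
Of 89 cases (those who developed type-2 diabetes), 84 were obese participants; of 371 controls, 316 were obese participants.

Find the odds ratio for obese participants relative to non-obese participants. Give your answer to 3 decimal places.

2.924

odds, obese participants = 84/316 = 0.2658
odds, non-obese participants = 5/55 = 0.0909
OR = 0.2658 / 0.0909 = 2.924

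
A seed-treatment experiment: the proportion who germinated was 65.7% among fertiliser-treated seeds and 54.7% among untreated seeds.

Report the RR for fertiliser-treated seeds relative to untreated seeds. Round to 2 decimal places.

RR = 0.6570 / 0.5470 = 1.20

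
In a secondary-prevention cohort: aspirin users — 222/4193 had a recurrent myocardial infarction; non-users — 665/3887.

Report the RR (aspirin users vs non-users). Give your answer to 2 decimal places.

RR: 0.31

risk, aspirin users = 222/4193 = 0.0529
risk, non-users = 665/3887 = 0.1711
RR = 0.0529 / 0.1711 = 0.31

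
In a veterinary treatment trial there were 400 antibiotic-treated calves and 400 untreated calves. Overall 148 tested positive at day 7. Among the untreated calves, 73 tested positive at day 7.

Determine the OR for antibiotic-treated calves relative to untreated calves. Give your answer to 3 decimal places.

1.034

antibiotic-treated calves with the outcome: 148 − 73 = 75
antibiotic-treated calves without the outcome: 400 − 75 = 325
untreated calves without the outcome: 400 − 73 = 327
OR = (75 × 327) / (325 × 73) = 24525/23725 ≈ 1.034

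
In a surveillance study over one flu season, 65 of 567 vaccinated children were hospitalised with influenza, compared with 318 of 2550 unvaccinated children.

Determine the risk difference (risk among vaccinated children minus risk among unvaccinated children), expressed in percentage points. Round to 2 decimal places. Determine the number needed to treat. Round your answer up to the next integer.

RD = -1.01; NNT = 100

risk, vaccinated children = 65/567 = 0.1146
risk, unvaccinated children = 318/2550 = 0.1247
risk difference = 0.1146 − 0.1247 = -0.0101 → -1.01 percentage points
absolute risk difference = 0.010067
1 / 0.010067 = 99.334 → round up → 100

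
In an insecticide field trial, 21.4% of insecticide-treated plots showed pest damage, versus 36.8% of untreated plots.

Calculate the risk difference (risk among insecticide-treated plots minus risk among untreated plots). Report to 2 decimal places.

risk difference = 0.2140 − 0.3680 = -0.15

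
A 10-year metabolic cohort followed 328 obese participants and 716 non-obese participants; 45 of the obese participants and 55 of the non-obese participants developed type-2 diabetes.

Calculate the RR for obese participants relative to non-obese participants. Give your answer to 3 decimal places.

risk, obese participants = 45/328 = 0.1372
risk, non-obese participants = 55/716 = 0.0768
RR = 0.1372 / 0.0768 = 1.786

1.786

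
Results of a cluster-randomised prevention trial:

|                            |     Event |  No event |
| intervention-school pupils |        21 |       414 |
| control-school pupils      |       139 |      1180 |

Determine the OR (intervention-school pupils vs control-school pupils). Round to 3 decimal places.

0.431

odds, intervention-school pupils = 21/414 = 0.05072
odds, control-school pupils = 139/1180 = 0.11780
OR = 0.05072 / 0.11780 = 0.431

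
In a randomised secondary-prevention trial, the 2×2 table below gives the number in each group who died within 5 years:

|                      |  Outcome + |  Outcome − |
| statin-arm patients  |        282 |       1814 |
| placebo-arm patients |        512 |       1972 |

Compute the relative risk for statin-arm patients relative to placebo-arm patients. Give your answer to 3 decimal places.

risk, statin-arm patients = 282/2096 = 0.1345
risk, placebo-arm patients = 512/2484 = 0.2061
RR = 0.1345 / 0.2061 = 0.653

0.653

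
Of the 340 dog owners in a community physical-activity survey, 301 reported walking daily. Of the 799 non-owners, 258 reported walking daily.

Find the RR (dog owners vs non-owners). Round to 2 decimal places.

risk, dog owners = 301/340 = 0.8853
risk, non-owners = 258/799 = 0.3229
RR = 0.8853 / 0.3229 = 2.74

RR: 2.74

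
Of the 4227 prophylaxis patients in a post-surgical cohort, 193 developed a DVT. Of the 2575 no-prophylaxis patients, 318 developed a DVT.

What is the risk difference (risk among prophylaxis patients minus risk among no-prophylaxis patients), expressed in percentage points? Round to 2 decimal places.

RD: -7.78

risk, prophylaxis patients = 193/4227 = 0.04566
risk, no-prophylaxis patients = 318/2575 = 0.12350
risk difference = 0.04566 − 0.12350 = -0.07784 → -7.78 percentage points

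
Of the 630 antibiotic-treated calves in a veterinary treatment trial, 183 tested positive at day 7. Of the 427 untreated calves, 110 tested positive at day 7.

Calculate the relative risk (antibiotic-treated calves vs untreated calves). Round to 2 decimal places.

1.13

risk, antibiotic-treated calves = 183/630 = 0.2905
risk, untreated calves = 110/427 = 0.2576
RR = 0.2905 / 0.2576 = 1.13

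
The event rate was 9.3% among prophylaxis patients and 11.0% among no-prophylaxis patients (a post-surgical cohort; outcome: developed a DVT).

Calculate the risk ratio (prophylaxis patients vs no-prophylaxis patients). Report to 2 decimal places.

RR = 0.0930 / 0.1100 = 0.85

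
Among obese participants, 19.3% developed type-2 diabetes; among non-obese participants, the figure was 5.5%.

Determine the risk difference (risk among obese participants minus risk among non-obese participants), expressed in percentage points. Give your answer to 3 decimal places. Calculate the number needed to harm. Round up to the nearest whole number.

RD = 13.800; NNH = 8

risk difference = 0.1930 − 0.0550 = 0.1380 → 13.800 percentage points
absolute risk difference = 0.138000
1 / 0.138000 = 7.246 → round up → 8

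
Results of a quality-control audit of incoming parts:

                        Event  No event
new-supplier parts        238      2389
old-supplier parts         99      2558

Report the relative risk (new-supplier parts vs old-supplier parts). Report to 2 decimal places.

risk, new-supplier parts = 238/2627 = 0.09060
risk, old-supplier parts = 99/2657 = 0.03726
RR = 0.09060 / 0.03726 = 2.43

2.43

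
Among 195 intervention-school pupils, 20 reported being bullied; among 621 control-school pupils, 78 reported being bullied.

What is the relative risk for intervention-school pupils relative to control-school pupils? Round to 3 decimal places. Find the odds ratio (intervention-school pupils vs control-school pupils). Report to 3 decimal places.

risk, intervention-school pupils = 20/195 = 0.1026
risk, control-school pupils = 78/621 = 0.1256
RR = 0.1026 / 0.1256 = 0.817
odds, intervention-school pupils = 20/175 = 0.1143
odds, control-school pupils = 78/543 = 0.1436
OR = 0.1143 / 0.1436 = 0.796

RR = 0.817; OR = 0.796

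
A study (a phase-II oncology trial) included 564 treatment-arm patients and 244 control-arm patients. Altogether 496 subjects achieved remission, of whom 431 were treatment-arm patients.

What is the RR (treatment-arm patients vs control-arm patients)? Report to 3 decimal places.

treatment-arm patients without the outcome: 564 − 431 = 133
control-arm patients with the outcome: 496 − 431 = 65
control-arm patients without the outcome: 244 − 65 = 179
risk, treatment-arm patients = 431/564 = 0.7642
risk, control-arm patients = 65/244 = 0.2664
RR = 0.7642 / 0.2664 = 2.869

2.869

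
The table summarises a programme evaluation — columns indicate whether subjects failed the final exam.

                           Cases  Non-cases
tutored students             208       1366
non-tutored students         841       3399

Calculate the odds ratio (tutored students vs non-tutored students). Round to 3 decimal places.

OR = (208 × 3399) / (1366 × 841) = 706992/1148806 ≈ 0.615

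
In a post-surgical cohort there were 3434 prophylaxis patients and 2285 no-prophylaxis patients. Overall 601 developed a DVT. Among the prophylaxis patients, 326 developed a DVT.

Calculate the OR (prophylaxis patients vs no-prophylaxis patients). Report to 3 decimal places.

prophylaxis patients without the outcome: 3434 − 326 = 3108
no-prophylaxis patients with the outcome: 601 − 326 = 275
no-prophylaxis patients without the outcome: 2285 − 275 = 2010
odds, prophylaxis patients = 326/3108 = 0.1049
odds, no-prophylaxis patients = 275/2010 = 0.1368
OR = 0.1049 / 0.1368 = 0.767

OR = 0.767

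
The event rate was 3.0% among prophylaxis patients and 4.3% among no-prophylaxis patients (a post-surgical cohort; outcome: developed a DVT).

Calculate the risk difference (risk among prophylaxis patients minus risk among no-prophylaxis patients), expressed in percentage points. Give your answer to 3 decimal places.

risk difference = 0.03000 − 0.04300 = -0.01300 → -1.300 percentage points

RD: -1.300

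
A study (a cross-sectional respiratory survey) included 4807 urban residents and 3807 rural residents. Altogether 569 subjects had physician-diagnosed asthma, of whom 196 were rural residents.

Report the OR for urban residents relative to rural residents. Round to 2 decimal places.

OR = 1.55

urban residents with the outcome: 569 − 196 = 373
urban residents without the outcome: 4807 − 373 = 4434
rural residents without the outcome: 3807 − 196 = 3611
odds, urban residents = 373/4434 = 0.0841
odds, rural residents = 196/3611 = 0.0543
OR = 0.0841 / 0.0543 = 1.55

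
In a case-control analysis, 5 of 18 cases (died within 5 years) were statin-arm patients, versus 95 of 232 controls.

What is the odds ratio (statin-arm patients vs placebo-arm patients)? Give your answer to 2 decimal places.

OR = (5 × 137) / (95 × 13) = 685/1235 ≈ 0.55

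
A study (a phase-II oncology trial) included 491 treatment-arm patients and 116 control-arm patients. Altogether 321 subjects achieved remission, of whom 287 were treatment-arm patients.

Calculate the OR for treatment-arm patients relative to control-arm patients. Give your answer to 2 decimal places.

OR = 3.39

treatment-arm patients without the outcome: 491 − 287 = 204
control-arm patients with the outcome: 321 − 287 = 34
control-arm patients without the outcome: 116 − 34 = 82
OR = (287 × 82) / (204 × 34) = 23534/6936 ≈ 3.39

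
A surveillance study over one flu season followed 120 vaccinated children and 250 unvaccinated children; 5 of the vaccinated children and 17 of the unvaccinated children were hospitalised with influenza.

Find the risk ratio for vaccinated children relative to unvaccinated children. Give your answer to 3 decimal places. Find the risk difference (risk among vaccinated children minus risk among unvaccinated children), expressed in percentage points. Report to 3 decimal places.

RR = 0.613; RD = -2.633

risk, vaccinated children = 5/120 = 0.04167
risk, unvaccinated children = 17/250 = 0.06800
RR = 0.04167 / 0.06800 = 0.613
risk difference = 0.04167 − 0.06800 = -0.02633 → -2.633 percentage points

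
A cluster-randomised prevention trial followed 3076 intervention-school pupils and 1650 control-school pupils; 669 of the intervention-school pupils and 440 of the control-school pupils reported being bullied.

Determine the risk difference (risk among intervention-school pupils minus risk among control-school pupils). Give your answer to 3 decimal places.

risk, intervention-school pupils = 669/3076 = 0.2175
risk, control-school pupils = 440/1650 = 0.2667
risk difference = 0.2175 − 0.2667 = -0.049

RD ≈ -0.049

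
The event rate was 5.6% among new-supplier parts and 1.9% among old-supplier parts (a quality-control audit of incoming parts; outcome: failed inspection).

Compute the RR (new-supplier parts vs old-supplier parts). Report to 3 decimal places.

RR = 0.05600 / 0.01900 = 2.947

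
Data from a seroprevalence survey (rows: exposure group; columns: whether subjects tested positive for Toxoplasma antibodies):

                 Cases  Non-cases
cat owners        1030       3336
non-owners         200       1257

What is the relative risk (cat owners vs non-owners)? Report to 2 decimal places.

risk, cat owners = 1030/4366 = 0.2359
risk, non-owners = 200/1457 = 0.1373
RR = 0.2359 / 0.1373 = 1.72

1.72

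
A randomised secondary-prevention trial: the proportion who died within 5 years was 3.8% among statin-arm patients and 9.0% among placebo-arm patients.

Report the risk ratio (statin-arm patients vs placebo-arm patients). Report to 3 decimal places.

RR = 0.03800 / 0.09000 = 0.422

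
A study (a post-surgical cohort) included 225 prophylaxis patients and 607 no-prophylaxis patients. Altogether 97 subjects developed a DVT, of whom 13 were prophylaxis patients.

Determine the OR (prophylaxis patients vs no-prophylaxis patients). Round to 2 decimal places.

prophylaxis patients without the outcome: 225 − 13 = 212
no-prophylaxis patients with the outcome: 97 − 13 = 84
no-prophylaxis patients without the outcome: 607 − 84 = 523
OR = (13 × 523) / (212 × 84) = 6799/17808 ≈ 0.38

OR ≈ 0.38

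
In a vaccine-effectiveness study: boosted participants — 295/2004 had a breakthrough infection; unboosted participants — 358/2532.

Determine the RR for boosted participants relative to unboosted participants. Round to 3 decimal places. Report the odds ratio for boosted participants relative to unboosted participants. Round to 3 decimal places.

risk, boosted participants = 295/2004 = 0.1472
risk, unboosted participants = 358/2532 = 0.1414
RR = 0.1472 / 0.1414 = 1.041
OR = (295 × 2174) / (1709 × 358) = 641330/611822 ≈ 1.048

RR = 1.041; OR = 1.048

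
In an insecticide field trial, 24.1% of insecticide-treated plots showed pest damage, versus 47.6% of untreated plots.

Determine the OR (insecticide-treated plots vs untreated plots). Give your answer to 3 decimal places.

OR = 0.350

odds, insecticide-treated plots = 0.2410/0.7590 = 0.3175
odds, untreated plots = 0.4760/0.5240 = 0.9084
OR = 0.3175 / 0.9084 = 0.350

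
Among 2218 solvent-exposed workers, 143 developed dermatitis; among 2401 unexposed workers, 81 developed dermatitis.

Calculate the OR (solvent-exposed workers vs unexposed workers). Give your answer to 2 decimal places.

OR = (143 × 2320) / (2075 × 81) = 331760/168075 ≈ 1.97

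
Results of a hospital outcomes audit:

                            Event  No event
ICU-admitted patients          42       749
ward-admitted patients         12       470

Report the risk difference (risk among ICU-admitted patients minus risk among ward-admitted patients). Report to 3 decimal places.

risk, ICU-admitted patients = 42/791 = 0.05310
risk, ward-admitted patients = 12/482 = 0.02490
risk difference = 0.05310 − 0.02490 = 0.028

RD = 0.028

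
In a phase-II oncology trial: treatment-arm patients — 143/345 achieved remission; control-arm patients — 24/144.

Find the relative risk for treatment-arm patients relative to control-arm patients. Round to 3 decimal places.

RR: 2.487

risk, treatment-arm patients = 143/345 = 0.4145
risk, control-arm patients = 24/144 = 0.1667
RR = 0.4145 / 0.1667 = 2.487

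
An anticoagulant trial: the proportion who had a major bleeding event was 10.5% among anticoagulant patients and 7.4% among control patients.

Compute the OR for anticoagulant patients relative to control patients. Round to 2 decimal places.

odds, anticoagulant patients = 0.1050/0.8950 = 0.1173
odds, control patients = 0.0740/0.9260 = 0.0799
OR = 0.1173 / 0.0799 = 1.47

1.47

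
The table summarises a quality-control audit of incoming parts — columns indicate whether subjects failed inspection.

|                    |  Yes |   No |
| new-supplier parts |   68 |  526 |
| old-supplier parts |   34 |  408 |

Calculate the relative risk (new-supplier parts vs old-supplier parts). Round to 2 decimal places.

risk, new-supplier parts = 68/594 = 0.1145
risk, old-supplier parts = 34/442 = 0.0769
RR = 0.1145 / 0.0769 = 1.49

1.49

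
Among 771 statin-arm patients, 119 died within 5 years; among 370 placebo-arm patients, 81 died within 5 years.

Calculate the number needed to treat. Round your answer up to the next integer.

NNT ≈ 16

risk, statin-arm patients = 119/771 = 0.154345
risk, placebo-arm patients = 81/370 = 0.218919
absolute risk difference = 0.064574
1 / 0.064574 = 15.486 → round up → 16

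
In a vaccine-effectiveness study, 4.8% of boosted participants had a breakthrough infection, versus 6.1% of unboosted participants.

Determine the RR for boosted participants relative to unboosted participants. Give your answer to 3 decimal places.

RR = 0.04800 / 0.06100 = 0.787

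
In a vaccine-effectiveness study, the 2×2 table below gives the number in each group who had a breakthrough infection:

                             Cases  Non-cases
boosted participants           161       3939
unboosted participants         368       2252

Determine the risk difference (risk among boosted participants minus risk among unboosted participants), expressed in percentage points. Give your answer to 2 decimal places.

risk, boosted participants = 161/4100 = 0.03927
risk, unboosted participants = 368/2620 = 0.14046
risk difference = 0.03927 − 0.14046 = -0.10119 → -10.12 percentage points

-10.12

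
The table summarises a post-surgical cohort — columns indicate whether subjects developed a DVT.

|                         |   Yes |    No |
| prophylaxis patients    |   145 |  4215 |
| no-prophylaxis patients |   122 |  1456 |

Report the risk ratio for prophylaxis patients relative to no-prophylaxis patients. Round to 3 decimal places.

risk, prophylaxis patients = 145/4360 = 0.03326
risk, no-prophylaxis patients = 122/1578 = 0.07731
RR = 0.03326 / 0.07731 = 0.430

RR = 0.430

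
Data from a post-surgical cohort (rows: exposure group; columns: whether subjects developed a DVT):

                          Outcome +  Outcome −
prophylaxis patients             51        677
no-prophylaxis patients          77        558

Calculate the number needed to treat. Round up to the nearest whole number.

risk, prophylaxis patients = 51/728 = 0.070055
risk, no-prophylaxis patients = 77/635 = 0.121260
absolute risk difference = 0.051205
1 / 0.051205 = 19.529 → round up → 20

NNT: 20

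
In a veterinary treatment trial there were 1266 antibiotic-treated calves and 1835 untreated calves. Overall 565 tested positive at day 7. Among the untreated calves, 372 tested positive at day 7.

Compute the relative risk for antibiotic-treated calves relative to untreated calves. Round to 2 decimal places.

RR ≈ 0.75

antibiotic-treated calves with the outcome: 565 − 372 = 193
antibiotic-treated calves without the outcome: 1266 − 193 = 1073
untreated calves without the outcome: 1835 − 372 = 1463
risk, antibiotic-treated calves = 193/1266 = 0.1524
risk, untreated calves = 372/1835 = 0.2027
RR = 0.1524 / 0.2027 = 0.75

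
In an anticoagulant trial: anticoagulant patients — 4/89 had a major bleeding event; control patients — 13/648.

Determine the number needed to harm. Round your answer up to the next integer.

risk, anticoagulant patients = 4/89 = 0.044944
risk, control patients = 13/648 = 0.020062
absolute risk difference = 0.024882
1 / 0.024882 = 40.190 → round up → 41

41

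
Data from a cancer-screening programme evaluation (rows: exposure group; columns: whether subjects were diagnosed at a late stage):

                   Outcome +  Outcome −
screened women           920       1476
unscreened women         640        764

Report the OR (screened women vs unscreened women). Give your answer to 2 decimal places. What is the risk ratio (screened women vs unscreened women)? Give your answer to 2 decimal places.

OR = (920 × 764) / (1476 × 640) = 702880/944640 ≈ 0.74
risk, screened women = 920/2396 = 0.3840
risk, unscreened women = 640/1404 = 0.4558
RR = 0.3840 / 0.4558 = 0.84

OR = 0.74; RR = 0.84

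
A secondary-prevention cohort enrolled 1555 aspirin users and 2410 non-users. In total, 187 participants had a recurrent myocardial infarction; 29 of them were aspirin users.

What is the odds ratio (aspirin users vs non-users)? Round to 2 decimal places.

0.27

aspirin users without the outcome: 1555 − 29 = 1526
non-users with the outcome: 187 − 29 = 158
non-users without the outcome: 2410 − 158 = 2252
OR = (29 × 2252) / (1526 × 158) = 65308/241108 ≈ 0.27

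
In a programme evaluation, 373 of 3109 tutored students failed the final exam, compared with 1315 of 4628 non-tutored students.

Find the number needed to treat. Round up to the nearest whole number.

risk, tutored students = 373/3109 = 0.119974
risk, non-tutored students = 1315/4628 = 0.284140
absolute risk difference = 0.164166
1 / 0.164166 = 6.091 → round up → 7

7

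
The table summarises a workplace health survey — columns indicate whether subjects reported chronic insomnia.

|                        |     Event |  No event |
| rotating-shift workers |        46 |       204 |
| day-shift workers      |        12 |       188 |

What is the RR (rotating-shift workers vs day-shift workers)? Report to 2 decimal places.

risk, rotating-shift workers = 46/250 = 0.1840
risk, day-shift workers = 12/200 = 0.0600
RR = 0.1840 / 0.0600 = 3.07

3.07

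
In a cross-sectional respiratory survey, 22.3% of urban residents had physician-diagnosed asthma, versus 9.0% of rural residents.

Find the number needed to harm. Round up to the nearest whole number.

8

absolute risk difference = 0.133000
1 / 0.133000 = 7.519 → round up → 8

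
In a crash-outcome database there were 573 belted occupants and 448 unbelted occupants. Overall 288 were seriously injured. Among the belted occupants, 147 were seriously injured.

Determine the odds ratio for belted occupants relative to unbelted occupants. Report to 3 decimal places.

belted occupants without the outcome: 573 − 147 = 426
unbelted occupants with the outcome: 288 − 147 = 141
unbelted occupants without the outcome: 448 − 141 = 307
odds, belted occupants = 147/426 = 0.3451
odds, unbelted occupants = 141/307 = 0.4593
OR = 0.3451 / 0.4593 = 0.751

0.751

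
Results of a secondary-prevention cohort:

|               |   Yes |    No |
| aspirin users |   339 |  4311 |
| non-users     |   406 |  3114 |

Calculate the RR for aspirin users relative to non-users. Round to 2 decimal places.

risk, aspirin users = 339/4650 = 0.0729
risk, non-users = 406/3520 = 0.1153
RR = 0.0729 / 0.1153 = 0.63

RR ≈ 0.63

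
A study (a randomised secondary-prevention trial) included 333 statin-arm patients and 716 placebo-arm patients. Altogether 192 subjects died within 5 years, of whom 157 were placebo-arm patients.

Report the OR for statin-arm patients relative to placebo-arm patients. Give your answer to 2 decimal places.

OR = 0.42

statin-arm patients with the outcome: 192 − 157 = 35
statin-arm patients without the outcome: 333 − 35 = 298
placebo-arm patients without the outcome: 716 − 157 = 559
OR = (35 × 559) / (298 × 157) = 19565/46786 ≈ 0.42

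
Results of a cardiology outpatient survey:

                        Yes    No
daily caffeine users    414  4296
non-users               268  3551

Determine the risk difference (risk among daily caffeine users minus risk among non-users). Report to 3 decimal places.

risk, daily caffeine users = 414/4710 = 0.0879
risk, non-users = 268/3819 = 0.0702
risk difference = 0.0879 − 0.0702 = 0.018

RD = 0.018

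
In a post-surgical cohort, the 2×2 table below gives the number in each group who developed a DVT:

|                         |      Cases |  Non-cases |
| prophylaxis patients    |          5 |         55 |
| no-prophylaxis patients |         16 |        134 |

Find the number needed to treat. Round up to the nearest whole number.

risk, prophylaxis patients = 5/60 = 0.083333
risk, no-prophylaxis patients = 16/150 = 0.106667
absolute risk difference = 0.023333
1 / 0.023333 = 42.858 → round up → 43

NNT: 43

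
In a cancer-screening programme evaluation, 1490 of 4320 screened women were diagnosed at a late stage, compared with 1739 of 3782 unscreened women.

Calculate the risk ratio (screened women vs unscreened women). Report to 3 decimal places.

risk, screened women = 1490/4320 = 0.3449
risk, unscreened women = 1739/3782 = 0.4598
RR = 0.3449 / 0.4598 = 0.750

0.750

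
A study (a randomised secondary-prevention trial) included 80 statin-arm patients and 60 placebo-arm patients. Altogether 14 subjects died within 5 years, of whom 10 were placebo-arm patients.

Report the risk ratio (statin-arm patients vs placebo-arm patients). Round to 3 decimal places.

statin-arm patients with the outcome: 14 − 10 = 4
statin-arm patients without the outcome: 80 − 4 = 76
placebo-arm patients without the outcome: 60 − 10 = 50
risk, statin-arm patients = 4/80 = 0.0500
risk, placebo-arm patients = 10/60 = 0.1667
RR = 0.0500 / 0.1667 = 0.300

RR = 0.300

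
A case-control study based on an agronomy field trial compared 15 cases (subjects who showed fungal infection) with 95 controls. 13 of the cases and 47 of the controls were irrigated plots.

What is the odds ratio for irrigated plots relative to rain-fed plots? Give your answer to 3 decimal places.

6.638

odds, irrigated plots = 13/47 = 0.27660
odds, rain-fed plots = 2/48 = 0.04167
OR = 0.27660 / 0.04167 = 6.638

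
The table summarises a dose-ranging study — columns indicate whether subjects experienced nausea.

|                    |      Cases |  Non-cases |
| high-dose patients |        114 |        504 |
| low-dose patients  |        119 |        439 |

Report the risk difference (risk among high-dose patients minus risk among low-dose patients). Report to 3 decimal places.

risk, high-dose patients = 114/618 = 0.1845
risk, low-dose patients = 119/558 = 0.2133
risk difference = 0.1845 − 0.2133 = -0.029

RD: -0.029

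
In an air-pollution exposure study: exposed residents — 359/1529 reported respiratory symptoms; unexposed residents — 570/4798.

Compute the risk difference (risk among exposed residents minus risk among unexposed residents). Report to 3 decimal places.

0.116

risk, exposed residents = 359/1529 = 0.2348
risk, unexposed residents = 570/4798 = 0.1188
risk difference = 0.2348 − 0.1188 = 0.116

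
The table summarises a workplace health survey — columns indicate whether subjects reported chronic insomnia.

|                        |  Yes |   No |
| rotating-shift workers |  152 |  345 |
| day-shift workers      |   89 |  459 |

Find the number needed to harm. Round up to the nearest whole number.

risk, rotating-shift workers = 152/497 = 0.305835
risk, day-shift workers = 89/548 = 0.162409
absolute risk difference = 0.143426
1 / 0.143426 = 6.972 → round up → 7

7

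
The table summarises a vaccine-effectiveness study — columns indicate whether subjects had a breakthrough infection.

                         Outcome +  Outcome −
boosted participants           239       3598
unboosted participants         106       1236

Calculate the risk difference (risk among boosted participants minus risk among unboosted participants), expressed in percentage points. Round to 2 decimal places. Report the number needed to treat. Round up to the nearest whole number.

risk, boosted participants = 239/3837 = 0.0623
risk, unboosted participants = 106/1342 = 0.0790
risk difference = 0.0623 − 0.0790 = -0.0167 → -1.67 percentage points
absolute risk difference = 0.016698
1 / 0.016698 = 59.887 → round up → 60

RD = -1.67; NNT = 60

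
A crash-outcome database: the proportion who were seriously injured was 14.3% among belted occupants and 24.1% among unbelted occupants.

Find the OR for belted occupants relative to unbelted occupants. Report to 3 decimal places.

OR: 0.526

odds, belted occupants = 0.1430/0.8570 = 0.1669
odds, unbelted occupants = 0.2410/0.7590 = 0.3175
OR = 0.1669 / 0.3175 = 0.526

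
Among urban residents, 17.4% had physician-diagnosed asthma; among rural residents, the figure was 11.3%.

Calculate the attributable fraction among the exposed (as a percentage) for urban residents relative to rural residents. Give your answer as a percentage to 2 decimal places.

AR% = (0.1740 − 0.1130) / 0.1740 = 0.3506 → 35.06%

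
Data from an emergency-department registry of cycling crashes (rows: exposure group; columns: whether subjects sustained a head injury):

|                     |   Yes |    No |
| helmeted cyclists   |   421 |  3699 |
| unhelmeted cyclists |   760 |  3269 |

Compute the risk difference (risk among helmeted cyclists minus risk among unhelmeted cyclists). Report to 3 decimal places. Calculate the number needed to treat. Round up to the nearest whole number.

RD = -0.086; NNT = 12

risk, helmeted cyclists = 421/4120 = 0.1022
risk, unhelmeted cyclists = 760/4029 = 0.1886
risk difference = 0.1022 − 0.1886 = -0.086
absolute risk difference = 0.086448
1 / 0.086448 = 11.568 → round up → 12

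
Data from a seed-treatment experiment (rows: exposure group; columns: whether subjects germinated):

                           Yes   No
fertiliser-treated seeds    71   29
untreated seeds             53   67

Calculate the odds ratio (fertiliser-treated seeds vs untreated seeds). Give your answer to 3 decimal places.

3.095

odds, fertiliser-treated seeds = 71/29 = 2.4483
odds, untreated seeds = 53/67 = 0.7910
OR = 2.4483 / 0.7910 = 3.095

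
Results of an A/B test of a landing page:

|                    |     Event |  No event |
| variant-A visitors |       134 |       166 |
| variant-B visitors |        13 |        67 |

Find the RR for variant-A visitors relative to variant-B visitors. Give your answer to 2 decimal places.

risk, variant-A visitors = 134/300 = 0.4467
risk, variant-B visitors = 13/80 = 0.1625
RR = 0.4467 / 0.1625 = 2.75

RR: 2.75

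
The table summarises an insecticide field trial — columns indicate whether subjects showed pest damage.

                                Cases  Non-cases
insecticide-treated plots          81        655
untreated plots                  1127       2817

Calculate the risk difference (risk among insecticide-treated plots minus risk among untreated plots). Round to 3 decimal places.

risk, insecticide-treated plots = 81/736 = 0.1101
risk, untreated plots = 1127/3944 = 0.2858
risk difference = 0.1101 − 0.2858 = -0.176

RD = -0.176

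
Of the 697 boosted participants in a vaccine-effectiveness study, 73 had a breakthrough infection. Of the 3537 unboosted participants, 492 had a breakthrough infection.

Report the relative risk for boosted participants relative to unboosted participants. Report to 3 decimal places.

risk, boosted participants = 73/697 = 0.1047
risk, unboosted participants = 492/3537 = 0.1391
RR = 0.1047 / 0.1391 = 0.753

RR = 0.753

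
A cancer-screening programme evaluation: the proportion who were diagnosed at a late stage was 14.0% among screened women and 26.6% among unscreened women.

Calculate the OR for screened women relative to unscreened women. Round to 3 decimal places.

odds, screened women = 0.1400/0.8600 = 0.1628
odds, unscreened women = 0.2660/0.7340 = 0.3624
OR = 0.1628 / 0.3624 = 0.449

OR: 0.449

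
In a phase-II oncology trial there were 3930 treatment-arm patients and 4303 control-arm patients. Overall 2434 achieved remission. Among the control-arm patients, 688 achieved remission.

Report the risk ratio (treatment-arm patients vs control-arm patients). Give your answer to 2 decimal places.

treatment-arm patients with the outcome: 2434 − 688 = 1746
treatment-arm patients without the outcome: 3930 − 1746 = 2184
control-arm patients without the outcome: 4303 − 688 = 3615
risk, treatment-arm patients = 1746/3930 = 0.4443
risk, control-arm patients = 688/4303 = 0.1599
RR = 0.4443 / 0.1599 = 2.78

RR = 2.78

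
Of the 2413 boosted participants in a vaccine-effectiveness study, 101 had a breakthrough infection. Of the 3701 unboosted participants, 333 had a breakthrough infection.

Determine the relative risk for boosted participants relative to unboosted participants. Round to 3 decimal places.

risk, boosted participants = 101/2413 = 0.04186
risk, unboosted participants = 333/3701 = 0.08998
RR = 0.04186 / 0.08998 = 0.465

RR = 0.465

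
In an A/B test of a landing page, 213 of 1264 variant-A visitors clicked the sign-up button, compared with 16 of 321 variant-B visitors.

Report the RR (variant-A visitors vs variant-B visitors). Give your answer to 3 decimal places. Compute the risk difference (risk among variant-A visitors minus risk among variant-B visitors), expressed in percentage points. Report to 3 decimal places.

RR = 3.381; RD = 11.867

risk, variant-A visitors = 213/1264 = 0.16851
risk, variant-B visitors = 16/321 = 0.04984
RR = 0.16851 / 0.04984 = 3.381
risk difference = 0.16851 − 0.04984 = 0.11867 → 11.867 percentage points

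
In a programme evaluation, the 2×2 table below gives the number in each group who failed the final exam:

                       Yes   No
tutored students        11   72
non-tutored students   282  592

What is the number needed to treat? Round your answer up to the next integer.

6

risk, tutored students = 11/83 = 0.132530
risk, non-tutored students = 282/874 = 0.322654
absolute risk difference = 0.190124
1 / 0.190124 = 5.260 → round up → 6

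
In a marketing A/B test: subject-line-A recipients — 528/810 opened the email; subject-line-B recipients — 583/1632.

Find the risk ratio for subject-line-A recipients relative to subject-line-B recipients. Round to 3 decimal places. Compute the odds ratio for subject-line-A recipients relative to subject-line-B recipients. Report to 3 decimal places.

risk, subject-line-A recipients = 528/810 = 0.6519
risk, subject-line-B recipients = 583/1632 = 0.3572
RR = 0.6519 / 0.3572 = 1.825
odds, subject-line-A recipients = 528/282 = 1.8723
odds, subject-line-B recipients = 583/1049 = 0.5558
OR = 1.8723 / 0.5558 = 3.369

RR = 1.825; OR = 3.369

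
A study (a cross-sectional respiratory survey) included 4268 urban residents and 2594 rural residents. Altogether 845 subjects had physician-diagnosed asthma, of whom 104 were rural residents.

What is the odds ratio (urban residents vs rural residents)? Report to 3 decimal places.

urban residents with the outcome: 845 − 104 = 741
urban residents without the outcome: 4268 − 741 = 3527
rural residents without the outcome: 2594 − 104 = 2490
OR = (741 × 2490) / (3527 × 104) = 1845090/366808 ≈ 5.030

5.030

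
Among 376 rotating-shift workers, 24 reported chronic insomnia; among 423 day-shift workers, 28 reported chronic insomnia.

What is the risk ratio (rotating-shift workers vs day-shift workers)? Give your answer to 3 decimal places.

RR: 0.964

risk, rotating-shift workers = 24/376 = 0.0638
risk, day-shift workers = 28/423 = 0.0662
RR = 0.0638 / 0.0662 = 0.964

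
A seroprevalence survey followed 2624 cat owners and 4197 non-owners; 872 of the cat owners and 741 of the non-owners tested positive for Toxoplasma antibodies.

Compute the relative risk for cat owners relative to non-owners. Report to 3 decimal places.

1.882

risk, cat owners = 872/2624 = 0.3323
risk, non-owners = 741/4197 = 0.1766
RR = 0.3323 / 0.1766 = 1.882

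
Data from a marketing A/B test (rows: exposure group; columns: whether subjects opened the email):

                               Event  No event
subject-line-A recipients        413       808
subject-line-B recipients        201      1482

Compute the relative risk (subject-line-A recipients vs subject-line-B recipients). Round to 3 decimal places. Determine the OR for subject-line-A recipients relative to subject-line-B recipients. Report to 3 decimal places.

risk, subject-line-A recipients = 413/1221 = 0.3382
risk, subject-line-B recipients = 201/1683 = 0.1194
RR = 0.3382 / 0.1194 = 2.832
OR = (413 × 1482) / (808 × 201) = 612066/162408 ≈ 3.769

RR = 2.832; OR = 3.769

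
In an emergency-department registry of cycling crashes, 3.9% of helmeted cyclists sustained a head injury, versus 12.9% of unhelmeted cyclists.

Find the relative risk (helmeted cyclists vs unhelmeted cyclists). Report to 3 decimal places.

RR = 0.03900 / 0.12900 = 0.302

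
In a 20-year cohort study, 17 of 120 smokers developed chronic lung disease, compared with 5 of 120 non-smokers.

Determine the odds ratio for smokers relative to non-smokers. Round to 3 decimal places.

OR: 3.796

odds, smokers = 17/103 = 0.16505
odds, non-smokers = 5/115 = 0.04348
OR = 0.16505 / 0.04348 = 3.796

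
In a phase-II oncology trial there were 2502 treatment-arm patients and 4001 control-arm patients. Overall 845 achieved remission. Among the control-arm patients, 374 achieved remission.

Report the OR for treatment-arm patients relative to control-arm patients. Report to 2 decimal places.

2.25

treatment-arm patients with the outcome: 845 − 374 = 471
treatment-arm patients without the outcome: 2502 − 471 = 2031
control-arm patients without the outcome: 4001 − 374 = 3627
OR = (471 × 3627) / (2031 × 374) = 1708317/759594 ≈ 2.25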